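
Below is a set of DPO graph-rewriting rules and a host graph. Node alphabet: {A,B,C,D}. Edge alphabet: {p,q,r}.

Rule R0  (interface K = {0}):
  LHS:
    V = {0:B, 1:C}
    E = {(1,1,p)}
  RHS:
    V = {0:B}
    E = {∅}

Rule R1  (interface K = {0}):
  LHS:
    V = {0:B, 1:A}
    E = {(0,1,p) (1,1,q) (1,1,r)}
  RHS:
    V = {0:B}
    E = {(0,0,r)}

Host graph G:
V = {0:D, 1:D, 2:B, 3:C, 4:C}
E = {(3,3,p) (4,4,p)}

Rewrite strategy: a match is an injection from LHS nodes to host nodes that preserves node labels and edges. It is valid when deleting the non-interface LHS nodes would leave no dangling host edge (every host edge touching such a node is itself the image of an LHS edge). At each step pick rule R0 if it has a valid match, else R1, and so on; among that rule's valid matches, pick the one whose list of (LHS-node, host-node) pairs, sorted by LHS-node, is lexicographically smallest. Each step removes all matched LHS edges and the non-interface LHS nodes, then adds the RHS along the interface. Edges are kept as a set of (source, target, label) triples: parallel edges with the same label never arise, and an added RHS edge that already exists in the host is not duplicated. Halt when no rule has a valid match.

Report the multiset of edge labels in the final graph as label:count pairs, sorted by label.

Answer: (no edges)

Steps:
start.  V:5 E:2  edges: 3-p->3 4-p->4
1. fire R0 via {0↦2, 1↦3}  →  V:4 E:1  edges: 4-p->4
2. fire R0 via {0↦2, 1↦4}  →  V:3 E:0  edges: ∅
halt: no rule applies after step 2
NF edges: []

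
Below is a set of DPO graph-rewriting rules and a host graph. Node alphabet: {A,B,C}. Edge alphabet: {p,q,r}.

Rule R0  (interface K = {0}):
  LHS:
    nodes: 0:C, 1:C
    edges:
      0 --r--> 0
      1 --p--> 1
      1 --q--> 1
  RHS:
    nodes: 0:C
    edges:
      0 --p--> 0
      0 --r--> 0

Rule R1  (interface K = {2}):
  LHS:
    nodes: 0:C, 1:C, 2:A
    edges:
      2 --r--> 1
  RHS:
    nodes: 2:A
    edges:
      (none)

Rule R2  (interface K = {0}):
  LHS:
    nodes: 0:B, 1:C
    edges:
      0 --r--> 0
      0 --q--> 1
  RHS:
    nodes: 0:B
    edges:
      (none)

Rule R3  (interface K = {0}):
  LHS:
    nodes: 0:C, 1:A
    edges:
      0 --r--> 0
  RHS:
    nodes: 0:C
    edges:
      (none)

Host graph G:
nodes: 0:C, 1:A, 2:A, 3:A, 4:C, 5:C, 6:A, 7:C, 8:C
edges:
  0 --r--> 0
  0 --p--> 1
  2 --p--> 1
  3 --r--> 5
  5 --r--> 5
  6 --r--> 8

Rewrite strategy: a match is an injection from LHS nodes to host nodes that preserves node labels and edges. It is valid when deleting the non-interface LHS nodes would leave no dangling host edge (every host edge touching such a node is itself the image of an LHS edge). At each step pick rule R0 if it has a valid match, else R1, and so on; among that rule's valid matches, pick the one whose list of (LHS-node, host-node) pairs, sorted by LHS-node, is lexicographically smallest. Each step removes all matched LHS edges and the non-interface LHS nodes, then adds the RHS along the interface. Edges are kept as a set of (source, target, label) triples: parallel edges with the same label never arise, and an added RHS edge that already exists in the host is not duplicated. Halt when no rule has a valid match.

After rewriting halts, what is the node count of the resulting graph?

initial: |V|=9 |E|=6  E = 0-r->0 0-p->1 2-p->1 3-r->5 5-r->5 6-r->8
step 1: apply R1 at {0↦4, 1↦8, 2↦6}  → |V|=7 |E|=5  E = 0-r->0 0-p->1 2-p->1 3-r->5 5-r->5
step 2: apply R3 at {0↦0, 1↦6}  → |V|=6 |E|=4  E = 0-p->1 2-p->1 3-r->5 5-r->5
normal form: no rule applies after step 2
NF nodes: {0:C, 1:A, 2:A, 3:A, 5:C, 7:C}

Answer: 6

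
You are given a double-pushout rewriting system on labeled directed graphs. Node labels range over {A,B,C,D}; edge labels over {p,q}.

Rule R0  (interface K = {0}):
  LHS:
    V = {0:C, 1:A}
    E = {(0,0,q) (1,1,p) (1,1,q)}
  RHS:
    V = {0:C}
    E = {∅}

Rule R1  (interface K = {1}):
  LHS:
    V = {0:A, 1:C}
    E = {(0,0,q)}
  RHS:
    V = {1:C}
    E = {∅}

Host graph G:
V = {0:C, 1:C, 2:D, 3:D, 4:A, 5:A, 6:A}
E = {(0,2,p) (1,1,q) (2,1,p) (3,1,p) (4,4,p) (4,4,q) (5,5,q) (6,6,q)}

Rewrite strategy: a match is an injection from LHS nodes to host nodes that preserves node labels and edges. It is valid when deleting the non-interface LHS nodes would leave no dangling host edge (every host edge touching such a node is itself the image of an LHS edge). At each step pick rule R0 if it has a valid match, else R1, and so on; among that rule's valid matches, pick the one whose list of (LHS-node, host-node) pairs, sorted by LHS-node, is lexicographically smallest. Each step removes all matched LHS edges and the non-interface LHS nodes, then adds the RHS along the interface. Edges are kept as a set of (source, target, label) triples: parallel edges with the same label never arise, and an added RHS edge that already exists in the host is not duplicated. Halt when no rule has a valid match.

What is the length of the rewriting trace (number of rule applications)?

initial: |V|=7 |E|=8  E = 0-p->2 1-q->1 2-p->1 3-p->1 4-p->4 4-q->4 5-q->5 6-q->6
step 1: apply R0 at {0↦1, 1↦4}  → |V|=6 |E|=5  E = 0-p->2 2-p->1 3-p->1 5-q->5 6-q->6
step 2: apply R1 at {0↦5, 1↦0}  → |V|=5 |E|=4  E = 0-p->2 2-p->1 3-p->1 6-q->6
step 3: apply R1 at {0↦6, 1↦0}  → |V|=4 |E|=3  E = 0-p->2 2-p->1 3-p->1
halt: no rule applies after step 3

Answer: 3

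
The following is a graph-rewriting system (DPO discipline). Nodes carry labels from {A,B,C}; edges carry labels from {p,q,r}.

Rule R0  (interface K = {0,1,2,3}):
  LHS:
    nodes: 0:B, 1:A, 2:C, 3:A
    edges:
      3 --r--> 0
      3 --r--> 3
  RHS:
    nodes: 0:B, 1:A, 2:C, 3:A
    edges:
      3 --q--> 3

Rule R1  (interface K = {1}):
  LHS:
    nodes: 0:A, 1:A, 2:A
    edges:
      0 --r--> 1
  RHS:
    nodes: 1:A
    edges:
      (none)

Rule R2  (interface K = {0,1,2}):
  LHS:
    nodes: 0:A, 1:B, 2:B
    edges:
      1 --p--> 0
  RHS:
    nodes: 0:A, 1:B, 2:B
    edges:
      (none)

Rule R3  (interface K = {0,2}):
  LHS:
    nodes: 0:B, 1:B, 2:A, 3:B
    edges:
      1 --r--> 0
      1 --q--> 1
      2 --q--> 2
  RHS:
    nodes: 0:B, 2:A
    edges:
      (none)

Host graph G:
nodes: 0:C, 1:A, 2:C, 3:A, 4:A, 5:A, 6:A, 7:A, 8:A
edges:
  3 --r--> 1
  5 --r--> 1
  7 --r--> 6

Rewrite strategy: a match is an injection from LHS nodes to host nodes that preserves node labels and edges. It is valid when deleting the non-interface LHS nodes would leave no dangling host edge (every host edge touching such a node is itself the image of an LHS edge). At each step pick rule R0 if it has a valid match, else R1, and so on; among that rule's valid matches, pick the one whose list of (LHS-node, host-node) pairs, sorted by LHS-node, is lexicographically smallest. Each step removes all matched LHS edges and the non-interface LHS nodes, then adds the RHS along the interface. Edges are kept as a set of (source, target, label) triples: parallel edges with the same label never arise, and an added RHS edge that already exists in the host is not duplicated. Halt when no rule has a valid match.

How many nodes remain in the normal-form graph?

Answer: 3

Steps:
initial: |V|=9 |E|=3  E = 3-r->1 5-r->1 7-r->6
step 1: apply R1 at {0↦3, 1↦1, 2↦4}  → |V|=7 |E|=2  E = 5-r->1 7-r->6
step 2: apply R1 at {0↦5, 1↦1, 2↦8}  → |V|=5 |E|=1  E = 7-r->6
step 3: apply R1 at {0↦7, 1↦6, 2↦1}  → |V|=3 |E|=0  E = ∅
halt: no rule applies after step 3
NF nodes: {0:C, 2:C, 6:A}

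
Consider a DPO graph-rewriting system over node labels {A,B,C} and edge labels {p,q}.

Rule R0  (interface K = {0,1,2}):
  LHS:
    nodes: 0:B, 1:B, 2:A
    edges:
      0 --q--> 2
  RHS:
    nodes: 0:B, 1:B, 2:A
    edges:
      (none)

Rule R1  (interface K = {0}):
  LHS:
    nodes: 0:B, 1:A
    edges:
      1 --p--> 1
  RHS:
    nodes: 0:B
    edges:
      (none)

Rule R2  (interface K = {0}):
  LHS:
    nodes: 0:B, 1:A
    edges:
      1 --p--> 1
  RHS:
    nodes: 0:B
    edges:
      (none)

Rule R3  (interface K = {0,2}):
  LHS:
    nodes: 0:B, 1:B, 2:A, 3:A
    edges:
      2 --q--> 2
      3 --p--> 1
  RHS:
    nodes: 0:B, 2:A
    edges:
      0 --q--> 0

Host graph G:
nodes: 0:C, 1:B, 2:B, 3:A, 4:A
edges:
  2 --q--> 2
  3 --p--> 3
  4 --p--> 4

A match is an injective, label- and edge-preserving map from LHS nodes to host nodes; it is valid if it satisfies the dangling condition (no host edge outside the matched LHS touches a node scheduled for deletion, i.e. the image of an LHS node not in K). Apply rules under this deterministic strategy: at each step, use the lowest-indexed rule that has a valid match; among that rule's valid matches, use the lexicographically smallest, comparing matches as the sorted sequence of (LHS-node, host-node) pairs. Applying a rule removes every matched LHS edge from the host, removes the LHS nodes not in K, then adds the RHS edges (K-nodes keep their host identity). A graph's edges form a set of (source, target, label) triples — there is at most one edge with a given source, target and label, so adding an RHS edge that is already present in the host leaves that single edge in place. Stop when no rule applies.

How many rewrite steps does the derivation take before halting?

[0] host  ⇒  5 nodes, 3 edges  {2-q->2 3-p->3 4-p->4}
[1] R1 @ {0↦1, 1↦3}  ⇒  4 nodes, 2 edges  {2-q->2 4-p->4}
[2] R1 @ {0↦1, 1↦4}  ⇒  3 nodes, 1 edges  {2-q->2}
normal form: no rule applies after step 2

Answer: 2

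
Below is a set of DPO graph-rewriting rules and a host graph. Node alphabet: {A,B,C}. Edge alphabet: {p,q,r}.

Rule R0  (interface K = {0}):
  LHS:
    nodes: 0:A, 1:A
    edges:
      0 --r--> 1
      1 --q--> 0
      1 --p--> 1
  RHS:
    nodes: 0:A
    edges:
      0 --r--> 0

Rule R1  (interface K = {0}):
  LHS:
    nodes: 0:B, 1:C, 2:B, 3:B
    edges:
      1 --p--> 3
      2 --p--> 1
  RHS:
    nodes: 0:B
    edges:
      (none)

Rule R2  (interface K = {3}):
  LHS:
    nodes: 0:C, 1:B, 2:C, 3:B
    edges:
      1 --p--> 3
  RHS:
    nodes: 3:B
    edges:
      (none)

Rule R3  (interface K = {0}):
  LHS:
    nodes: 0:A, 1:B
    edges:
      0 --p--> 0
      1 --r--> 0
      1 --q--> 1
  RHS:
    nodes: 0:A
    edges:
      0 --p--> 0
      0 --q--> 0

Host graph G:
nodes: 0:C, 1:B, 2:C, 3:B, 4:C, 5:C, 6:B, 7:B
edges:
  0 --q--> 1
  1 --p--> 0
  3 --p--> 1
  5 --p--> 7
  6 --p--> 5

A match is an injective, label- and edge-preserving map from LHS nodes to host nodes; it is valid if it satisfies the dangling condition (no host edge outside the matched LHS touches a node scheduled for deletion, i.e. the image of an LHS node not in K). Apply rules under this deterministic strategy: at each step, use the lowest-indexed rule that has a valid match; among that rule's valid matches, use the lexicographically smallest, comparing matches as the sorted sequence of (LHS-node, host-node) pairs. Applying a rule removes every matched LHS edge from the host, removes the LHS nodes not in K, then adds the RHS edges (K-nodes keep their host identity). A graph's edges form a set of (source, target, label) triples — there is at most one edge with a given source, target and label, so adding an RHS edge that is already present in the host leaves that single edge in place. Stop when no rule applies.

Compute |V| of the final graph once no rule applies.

Answer: 2

Derivation:
[0] host  ⇒  8 nodes, 5 edges  {0-q->1 1-p->0 3-p->1 5-p->7 6-p->5}
[1] R1 @ {0↦1, 1↦5, 2↦6, 3↦7}  ⇒  5 nodes, 3 edges  {0-q->1 1-p->0 3-p->1}
[2] R2 @ {0↦2, 1↦3, 2↦4, 3↦1}  ⇒  2 nodes, 2 edges  {0-q->1 1-p->0}
halt: no rule applies after step 2
NF nodes: {0:C, 1:B}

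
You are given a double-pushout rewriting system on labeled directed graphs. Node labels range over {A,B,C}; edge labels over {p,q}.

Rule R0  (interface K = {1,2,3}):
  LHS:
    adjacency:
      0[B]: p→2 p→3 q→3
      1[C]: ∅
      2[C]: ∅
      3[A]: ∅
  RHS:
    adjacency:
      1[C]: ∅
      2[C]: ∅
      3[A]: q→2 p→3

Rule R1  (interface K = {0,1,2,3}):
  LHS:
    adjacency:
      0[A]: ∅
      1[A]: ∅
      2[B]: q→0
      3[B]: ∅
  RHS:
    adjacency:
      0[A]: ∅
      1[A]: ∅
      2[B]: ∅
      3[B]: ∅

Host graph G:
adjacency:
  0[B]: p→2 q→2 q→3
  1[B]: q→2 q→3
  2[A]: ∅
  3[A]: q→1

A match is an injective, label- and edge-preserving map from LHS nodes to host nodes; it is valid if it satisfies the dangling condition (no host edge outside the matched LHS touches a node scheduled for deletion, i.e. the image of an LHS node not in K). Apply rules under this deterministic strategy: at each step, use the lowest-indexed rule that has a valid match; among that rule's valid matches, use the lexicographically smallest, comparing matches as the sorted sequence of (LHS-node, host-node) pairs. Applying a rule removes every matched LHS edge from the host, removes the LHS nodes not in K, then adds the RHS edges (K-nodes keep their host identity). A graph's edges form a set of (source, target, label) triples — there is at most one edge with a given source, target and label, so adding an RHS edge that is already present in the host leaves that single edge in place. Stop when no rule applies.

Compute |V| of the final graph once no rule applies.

Answer: 4

Steps:
[0] host  ⇒  4 nodes, 6 edges  {0-p->2 0-q->2 0-q->3 1-q->2 1-q->3 3-q->1}
[1] R1 @ {0↦2, 1↦3, 2↦0, 3↦1}  ⇒  4 nodes, 5 edges  {0-p->2 0-q->3 1-q->2 1-q->3 3-q->1}
[2] R1 @ {0↦2, 1↦3, 2↦1, 3↦0}  ⇒  4 nodes, 4 edges  {0-p->2 0-q->3 1-q->3 3-q->1}
[3] R1 @ {0↦3, 1↦2, 2↦0, 3↦1}  ⇒  4 nodes, 3 edges  {0-p->2 1-q->3 3-q->1}
[4] R1 @ {0↦3, 1↦2, 2↦1, 3↦0}  ⇒  4 nodes, 2 edges  {0-p->2 3-q->1}
halt: no rule applies after step 4
NF nodes: {0:B, 1:B, 2:A, 3:A}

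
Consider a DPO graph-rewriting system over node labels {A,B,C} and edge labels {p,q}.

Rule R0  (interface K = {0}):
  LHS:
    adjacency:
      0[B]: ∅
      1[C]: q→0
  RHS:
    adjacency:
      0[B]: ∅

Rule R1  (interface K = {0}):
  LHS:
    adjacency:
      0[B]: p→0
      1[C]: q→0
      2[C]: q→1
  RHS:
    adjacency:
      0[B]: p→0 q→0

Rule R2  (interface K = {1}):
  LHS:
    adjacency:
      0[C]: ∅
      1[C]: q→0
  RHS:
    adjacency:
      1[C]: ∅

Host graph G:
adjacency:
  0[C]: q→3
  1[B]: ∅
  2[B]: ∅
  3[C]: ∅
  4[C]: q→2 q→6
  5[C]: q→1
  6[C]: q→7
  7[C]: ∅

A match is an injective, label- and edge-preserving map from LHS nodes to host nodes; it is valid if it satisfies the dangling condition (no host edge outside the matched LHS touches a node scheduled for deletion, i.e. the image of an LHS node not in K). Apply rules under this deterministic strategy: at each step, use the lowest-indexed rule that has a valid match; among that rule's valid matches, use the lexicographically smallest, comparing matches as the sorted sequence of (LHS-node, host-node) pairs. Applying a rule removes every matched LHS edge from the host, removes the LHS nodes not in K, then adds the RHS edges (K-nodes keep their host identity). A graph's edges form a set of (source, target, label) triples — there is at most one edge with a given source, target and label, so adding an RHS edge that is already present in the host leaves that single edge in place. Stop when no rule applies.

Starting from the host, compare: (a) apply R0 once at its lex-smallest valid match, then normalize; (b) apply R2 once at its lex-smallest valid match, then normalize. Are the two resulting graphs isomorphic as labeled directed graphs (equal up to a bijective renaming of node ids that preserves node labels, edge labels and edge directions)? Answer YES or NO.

branch R0-first: apply at {0↦1, 1↦5} → |E|=4, then 4 more step(s) → NF |V|=3 |E|=0 V={0:C, 1:B, 2:B} E=∅
branch R2-first: apply at {0↦3, 1↦0} → |E|=4, then 4 more step(s) → NF |V|=3 |E|=0 V={0:C, 1:B, 2:B} E=∅
graphs isomorphic (equal up to label-preserving node renaming)

Answer: YES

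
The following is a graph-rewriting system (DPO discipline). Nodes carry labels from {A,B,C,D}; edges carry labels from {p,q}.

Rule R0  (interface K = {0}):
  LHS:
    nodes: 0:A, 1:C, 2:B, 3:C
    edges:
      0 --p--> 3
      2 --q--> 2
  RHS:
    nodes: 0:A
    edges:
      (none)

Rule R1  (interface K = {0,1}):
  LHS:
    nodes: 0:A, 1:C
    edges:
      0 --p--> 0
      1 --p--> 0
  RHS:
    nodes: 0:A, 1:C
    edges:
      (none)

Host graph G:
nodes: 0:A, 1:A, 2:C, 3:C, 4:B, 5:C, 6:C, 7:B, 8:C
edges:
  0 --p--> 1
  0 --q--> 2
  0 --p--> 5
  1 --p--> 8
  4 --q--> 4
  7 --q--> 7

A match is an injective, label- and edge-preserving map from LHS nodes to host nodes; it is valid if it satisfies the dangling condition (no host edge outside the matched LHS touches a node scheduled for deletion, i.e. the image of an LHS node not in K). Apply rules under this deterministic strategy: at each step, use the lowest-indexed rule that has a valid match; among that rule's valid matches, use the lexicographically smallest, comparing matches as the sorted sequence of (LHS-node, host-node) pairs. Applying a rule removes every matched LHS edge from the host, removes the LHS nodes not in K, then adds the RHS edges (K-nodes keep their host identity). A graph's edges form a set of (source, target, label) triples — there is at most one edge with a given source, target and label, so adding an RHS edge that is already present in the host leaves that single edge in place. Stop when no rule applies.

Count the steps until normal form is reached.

Answer: 2

Derivation:
[0] host  ⇒  9 nodes, 6 edges  {0-p->1 0-q->2 0-p->5 1-p->8 4-q->4 7-q->7}
[1] R0 @ {0↦0, 1↦3, 2↦4, 3↦5}  ⇒  6 nodes, 4 edges  {0-p->1 0-q->2 1-p->8 7-q->7}
[2] R0 @ {0↦1, 1↦6, 2↦7, 3↦8}  ⇒  3 nodes, 2 edges  {0-p->1 0-q->2}
halt: no rule applies after step 2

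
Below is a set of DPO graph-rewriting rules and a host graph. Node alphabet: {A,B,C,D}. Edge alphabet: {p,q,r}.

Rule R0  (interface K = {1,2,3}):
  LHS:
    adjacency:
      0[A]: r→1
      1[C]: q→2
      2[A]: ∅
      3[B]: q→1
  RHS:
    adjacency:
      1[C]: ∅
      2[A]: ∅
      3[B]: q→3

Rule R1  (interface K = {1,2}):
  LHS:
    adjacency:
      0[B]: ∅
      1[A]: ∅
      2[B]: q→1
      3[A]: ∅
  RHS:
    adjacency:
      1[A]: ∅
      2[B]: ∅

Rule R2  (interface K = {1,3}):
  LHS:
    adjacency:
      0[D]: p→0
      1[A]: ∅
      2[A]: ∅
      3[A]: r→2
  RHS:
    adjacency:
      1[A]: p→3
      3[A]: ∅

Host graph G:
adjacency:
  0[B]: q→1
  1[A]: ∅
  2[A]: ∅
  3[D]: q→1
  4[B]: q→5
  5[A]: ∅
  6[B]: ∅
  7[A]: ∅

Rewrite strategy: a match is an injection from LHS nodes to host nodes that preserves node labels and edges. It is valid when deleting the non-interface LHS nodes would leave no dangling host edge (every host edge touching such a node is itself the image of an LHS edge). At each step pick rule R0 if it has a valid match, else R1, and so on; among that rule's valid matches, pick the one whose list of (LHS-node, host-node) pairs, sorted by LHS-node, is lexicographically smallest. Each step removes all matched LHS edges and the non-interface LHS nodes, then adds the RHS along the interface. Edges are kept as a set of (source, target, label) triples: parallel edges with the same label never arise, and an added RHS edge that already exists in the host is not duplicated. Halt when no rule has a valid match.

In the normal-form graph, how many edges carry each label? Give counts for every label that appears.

initial: |V|=8 |E|=3  E = 0-q->1 3-q->1 4-q->5
step 1: apply R1 at {0↦6, 1↦1, 2↦0, 3↦2}  → |V|=6 |E|=2  E = 3-q->1 4-q->5
step 2: apply R1 at {0↦0, 1↦5, 2↦4, 3↦7}  → |V|=4 |E|=1  E = 3-q->1
final graph: no rule applies after step 2
NF edges: [(3, 1, 'q')]

Answer: q:1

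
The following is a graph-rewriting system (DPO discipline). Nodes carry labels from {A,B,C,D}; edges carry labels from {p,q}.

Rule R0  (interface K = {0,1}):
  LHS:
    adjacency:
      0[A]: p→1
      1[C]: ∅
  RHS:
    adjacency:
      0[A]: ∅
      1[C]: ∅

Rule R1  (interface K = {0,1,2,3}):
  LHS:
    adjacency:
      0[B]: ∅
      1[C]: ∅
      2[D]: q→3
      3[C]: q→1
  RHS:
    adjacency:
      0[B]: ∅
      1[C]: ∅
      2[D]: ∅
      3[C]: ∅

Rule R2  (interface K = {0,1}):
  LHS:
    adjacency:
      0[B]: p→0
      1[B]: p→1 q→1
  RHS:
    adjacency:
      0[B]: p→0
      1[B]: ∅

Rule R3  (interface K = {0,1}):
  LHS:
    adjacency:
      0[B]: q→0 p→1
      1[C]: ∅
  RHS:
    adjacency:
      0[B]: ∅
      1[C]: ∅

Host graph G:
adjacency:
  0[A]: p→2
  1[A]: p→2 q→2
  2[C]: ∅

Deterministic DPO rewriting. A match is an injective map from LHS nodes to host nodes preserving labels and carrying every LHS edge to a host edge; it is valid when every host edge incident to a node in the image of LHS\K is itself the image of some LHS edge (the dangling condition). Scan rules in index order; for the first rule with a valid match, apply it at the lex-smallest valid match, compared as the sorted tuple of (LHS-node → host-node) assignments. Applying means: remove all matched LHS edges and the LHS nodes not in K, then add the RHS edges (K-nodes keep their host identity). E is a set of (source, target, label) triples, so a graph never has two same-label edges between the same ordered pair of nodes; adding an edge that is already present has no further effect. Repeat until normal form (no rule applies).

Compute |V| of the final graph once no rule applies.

Answer: 3

Derivation:
start.  V:3 E:3  edges: 0-p->2 1-p->2 1-q->2
1. fire R0 via {0↦0, 1↦2}  →  V:3 E:2  edges: 1-p->2 1-q->2
2. fire R0 via {0↦1, 1↦2}  →  V:3 E:1  edges: 1-q->2
halt: no rule applies after step 2
NF nodes: {0:A, 1:A, 2:C}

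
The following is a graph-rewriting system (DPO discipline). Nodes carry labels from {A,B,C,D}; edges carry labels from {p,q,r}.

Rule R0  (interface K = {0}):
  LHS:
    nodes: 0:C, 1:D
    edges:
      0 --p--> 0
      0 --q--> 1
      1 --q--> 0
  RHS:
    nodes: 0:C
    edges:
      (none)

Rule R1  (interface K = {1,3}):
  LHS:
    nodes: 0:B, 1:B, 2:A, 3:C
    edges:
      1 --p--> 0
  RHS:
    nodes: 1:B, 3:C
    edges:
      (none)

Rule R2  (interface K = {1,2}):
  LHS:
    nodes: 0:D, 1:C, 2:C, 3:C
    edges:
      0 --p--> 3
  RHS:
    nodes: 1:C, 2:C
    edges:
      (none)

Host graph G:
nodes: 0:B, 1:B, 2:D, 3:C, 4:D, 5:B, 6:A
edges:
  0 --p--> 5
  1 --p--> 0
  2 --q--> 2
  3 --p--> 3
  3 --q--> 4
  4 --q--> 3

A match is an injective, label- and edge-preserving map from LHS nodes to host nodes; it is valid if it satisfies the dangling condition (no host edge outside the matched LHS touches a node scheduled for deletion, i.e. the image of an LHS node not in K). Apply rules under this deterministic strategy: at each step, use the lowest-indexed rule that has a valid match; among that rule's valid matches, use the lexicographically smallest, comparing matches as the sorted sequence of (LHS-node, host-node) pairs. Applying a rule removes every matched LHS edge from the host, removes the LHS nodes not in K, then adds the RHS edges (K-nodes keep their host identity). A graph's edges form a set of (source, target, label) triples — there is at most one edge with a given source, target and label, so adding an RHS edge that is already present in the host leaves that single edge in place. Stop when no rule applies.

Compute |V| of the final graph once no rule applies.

start.  V:7 E:6  edges: 0-p->5 1-p->0 2-q->2 3-p->3 3-q->4 4-q->3
1. fire R0 via {0↦3, 1↦4}  →  V:6 E:3  edges: 0-p->5 1-p->0 2-q->2
2. fire R1 via {0↦5, 1↦0, 2↦6, 3↦3}  →  V:4 E:2  edges: 1-p->0 2-q->2
halt: no rule applies after step 2
NF nodes: {0:B, 1:B, 2:D, 3:C}

Answer: 4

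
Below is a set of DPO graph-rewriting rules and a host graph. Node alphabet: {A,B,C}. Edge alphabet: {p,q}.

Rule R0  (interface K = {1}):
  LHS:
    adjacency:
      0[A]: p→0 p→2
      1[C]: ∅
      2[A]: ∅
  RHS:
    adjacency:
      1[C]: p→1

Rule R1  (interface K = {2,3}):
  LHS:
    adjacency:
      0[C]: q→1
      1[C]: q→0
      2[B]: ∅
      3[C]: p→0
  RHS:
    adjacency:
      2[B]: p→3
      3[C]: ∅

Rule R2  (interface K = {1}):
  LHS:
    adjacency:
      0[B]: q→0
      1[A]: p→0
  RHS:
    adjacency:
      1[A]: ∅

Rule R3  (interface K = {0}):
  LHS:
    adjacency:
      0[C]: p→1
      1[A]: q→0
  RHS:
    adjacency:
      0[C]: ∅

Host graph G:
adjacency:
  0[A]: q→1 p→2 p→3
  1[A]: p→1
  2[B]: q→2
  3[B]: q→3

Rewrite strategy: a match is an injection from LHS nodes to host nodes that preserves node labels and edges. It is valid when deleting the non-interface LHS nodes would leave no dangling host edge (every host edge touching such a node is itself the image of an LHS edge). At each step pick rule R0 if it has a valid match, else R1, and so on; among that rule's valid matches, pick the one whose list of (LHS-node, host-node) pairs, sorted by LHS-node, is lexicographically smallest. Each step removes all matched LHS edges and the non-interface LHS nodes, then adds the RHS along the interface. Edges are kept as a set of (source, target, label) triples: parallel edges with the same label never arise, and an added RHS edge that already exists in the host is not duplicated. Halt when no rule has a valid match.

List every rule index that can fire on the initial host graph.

Answer: [R2]

Rewrite trace:
R0: no valid match — LHS pattern not found
R1: no valid match — LHS pattern not found
R2: 2 valid matches — {0↦2, 1↦0}, {0↦3, 1↦0}
R3: no valid match — LHS pattern not found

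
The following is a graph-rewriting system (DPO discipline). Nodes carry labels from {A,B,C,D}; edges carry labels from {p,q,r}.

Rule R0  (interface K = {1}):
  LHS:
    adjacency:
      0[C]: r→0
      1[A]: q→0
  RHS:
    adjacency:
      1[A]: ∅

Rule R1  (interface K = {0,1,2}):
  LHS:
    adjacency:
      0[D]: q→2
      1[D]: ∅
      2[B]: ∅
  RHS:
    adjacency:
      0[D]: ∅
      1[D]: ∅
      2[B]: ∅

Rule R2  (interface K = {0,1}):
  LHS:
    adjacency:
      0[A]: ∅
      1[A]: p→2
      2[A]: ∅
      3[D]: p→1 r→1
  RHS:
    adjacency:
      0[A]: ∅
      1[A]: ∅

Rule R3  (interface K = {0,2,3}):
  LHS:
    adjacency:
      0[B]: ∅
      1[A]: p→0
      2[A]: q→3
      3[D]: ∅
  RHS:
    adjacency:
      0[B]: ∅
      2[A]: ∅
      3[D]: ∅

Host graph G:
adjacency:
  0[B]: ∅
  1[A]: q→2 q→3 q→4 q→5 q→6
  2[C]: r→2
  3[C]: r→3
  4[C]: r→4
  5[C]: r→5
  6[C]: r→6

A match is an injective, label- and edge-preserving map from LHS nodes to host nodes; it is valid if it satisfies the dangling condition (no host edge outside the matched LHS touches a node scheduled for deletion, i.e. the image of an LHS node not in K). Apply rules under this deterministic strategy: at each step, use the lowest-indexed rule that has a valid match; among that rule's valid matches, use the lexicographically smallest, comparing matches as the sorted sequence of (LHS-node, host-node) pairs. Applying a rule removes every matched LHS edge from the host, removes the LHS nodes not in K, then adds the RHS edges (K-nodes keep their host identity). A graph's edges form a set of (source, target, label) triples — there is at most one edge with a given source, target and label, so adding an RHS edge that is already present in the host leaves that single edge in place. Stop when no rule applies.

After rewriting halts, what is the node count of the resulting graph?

Answer: 2

Derivation:
initial: |V|=7 |E|=10  E = 1-q->2 1-q->3 1-q->4 1-q->5 1-q->6 2-r->2 3-r->3 4-r->4 5-r->5 6-r->6
step 1: apply R0 at {0↦2, 1↦1}  → |V|=6 |E|=8  E = 1-q->3 1-q->4 1-q->5 1-q->6 3-r->3 4-r->4 5-r->5 6-r->6
step 2: apply R0 at {0↦3, 1↦1}  → |V|=5 |E|=6  E = 1-q->4 1-q->5 1-q->6 4-r->4 5-r->5 6-r->6
step 3: apply R0 at {0↦4, 1↦1}  → |V|=4 |E|=4  E = 1-q->5 1-q->6 5-r->5 6-r->6
step 4: apply R0 at {0↦5, 1↦1}  → |V|=3 |E|=2  E = 1-q->6 6-r->6
step 5: apply R0 at {0↦6, 1↦1}  → |V|=2 |E|=0  E = ∅
final graph: no rule applies after step 5
NF nodes: {0:B, 1:A}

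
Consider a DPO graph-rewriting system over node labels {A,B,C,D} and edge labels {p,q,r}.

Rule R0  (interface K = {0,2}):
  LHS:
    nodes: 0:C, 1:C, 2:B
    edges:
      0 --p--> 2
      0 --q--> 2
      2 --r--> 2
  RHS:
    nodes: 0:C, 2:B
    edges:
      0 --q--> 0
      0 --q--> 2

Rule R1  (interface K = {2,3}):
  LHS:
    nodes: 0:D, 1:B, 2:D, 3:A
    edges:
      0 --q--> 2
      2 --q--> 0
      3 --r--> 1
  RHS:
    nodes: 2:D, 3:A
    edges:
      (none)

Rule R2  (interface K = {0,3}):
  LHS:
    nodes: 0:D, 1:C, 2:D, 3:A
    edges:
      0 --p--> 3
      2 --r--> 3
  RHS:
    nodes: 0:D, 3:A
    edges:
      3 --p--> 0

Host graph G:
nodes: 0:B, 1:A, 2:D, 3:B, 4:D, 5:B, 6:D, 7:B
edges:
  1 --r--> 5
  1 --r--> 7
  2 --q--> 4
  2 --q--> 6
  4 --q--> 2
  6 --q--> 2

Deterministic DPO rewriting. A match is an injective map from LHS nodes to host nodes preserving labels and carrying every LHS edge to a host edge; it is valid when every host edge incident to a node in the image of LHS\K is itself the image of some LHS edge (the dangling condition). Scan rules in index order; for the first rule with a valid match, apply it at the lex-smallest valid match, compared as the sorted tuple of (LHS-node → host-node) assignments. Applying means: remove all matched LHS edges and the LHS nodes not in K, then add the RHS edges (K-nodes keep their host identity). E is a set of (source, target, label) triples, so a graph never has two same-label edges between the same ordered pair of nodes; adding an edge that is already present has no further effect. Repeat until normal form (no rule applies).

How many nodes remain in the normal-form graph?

initial: |V|=8 |E|=6  E = 1-r->5 1-r->7 2-q->4 2-q->6 4-q->2 6-q->2
step 1: apply R1 at {0↦4, 1↦5, 2↦2, 3↦1}  → |V|=6 |E|=3  E = 1-r->7 2-q->6 6-q->2
step 2: apply R1 at {0↦2, 1↦7, 2↦6, 3↦1}  → |V|=4 |E|=0  E = ∅
final graph: no rule applies after step 2
NF nodes: {0:B, 1:A, 3:B, 6:D}

Answer: 4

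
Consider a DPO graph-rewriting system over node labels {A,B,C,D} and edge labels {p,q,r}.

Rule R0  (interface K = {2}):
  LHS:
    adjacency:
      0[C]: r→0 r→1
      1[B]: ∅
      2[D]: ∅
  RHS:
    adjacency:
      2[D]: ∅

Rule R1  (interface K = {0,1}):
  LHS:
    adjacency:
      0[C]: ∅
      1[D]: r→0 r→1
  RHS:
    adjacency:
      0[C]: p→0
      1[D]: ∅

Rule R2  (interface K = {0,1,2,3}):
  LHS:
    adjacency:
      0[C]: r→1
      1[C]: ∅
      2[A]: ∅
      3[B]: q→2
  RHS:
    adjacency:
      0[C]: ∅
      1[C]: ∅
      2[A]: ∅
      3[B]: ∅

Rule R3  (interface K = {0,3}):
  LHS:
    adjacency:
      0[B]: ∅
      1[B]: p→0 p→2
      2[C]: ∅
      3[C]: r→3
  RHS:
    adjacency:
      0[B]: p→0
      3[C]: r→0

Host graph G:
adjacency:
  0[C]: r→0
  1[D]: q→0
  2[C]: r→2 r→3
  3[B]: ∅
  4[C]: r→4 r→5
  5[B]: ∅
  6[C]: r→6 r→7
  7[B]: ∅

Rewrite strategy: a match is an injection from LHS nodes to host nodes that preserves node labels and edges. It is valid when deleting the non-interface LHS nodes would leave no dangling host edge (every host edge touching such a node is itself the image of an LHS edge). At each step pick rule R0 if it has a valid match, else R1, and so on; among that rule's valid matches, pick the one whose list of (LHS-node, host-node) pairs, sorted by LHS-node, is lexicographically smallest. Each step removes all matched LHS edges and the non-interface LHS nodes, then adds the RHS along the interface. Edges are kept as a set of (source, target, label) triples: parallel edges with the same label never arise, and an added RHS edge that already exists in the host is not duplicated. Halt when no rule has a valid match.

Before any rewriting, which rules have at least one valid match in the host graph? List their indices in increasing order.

Answer: [R0]

Rewrite trace:
R0: 3 valid matches — {0↦2, 1↦3, 2↦1}, {0↦4, 1↦5, 2↦1}, {0↦6, 1↦7, 2↦1}
R1: no valid match — LHS pattern not found
R2: no valid match — LHS pattern not found
R3: no valid match — LHS pattern not found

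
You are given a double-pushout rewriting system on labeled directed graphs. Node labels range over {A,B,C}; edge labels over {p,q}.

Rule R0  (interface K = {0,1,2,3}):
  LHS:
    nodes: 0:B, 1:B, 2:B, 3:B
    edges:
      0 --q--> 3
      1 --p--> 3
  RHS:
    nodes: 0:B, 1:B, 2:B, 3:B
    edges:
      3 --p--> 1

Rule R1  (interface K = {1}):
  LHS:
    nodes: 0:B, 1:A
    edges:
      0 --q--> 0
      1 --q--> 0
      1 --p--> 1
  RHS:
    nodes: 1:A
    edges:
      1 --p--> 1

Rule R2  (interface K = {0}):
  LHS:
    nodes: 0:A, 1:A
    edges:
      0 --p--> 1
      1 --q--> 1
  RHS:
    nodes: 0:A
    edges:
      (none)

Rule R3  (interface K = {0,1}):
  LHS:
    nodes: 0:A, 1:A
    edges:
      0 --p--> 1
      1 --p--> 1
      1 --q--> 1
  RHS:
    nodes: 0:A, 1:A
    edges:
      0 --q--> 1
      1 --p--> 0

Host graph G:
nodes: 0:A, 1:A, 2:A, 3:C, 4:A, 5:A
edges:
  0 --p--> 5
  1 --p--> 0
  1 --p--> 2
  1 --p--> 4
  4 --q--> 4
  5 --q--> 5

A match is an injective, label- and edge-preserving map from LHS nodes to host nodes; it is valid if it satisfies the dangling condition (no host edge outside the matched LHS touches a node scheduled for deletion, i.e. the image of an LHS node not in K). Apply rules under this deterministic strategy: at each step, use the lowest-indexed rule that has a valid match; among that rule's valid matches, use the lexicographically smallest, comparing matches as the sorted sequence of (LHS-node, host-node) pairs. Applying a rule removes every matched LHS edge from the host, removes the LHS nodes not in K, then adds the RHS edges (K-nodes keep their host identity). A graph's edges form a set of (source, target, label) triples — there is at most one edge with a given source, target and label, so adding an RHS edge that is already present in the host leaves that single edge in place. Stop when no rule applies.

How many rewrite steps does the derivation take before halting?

[0] host  ⇒  6 nodes, 6 edges  {0-p->5 1-p->0 1-p->2 1-p->4 4-q->4 5-q->5}
[1] R2 @ {0↦0, 1↦5}  ⇒  5 nodes, 4 edges  {1-p->0 1-p->2 1-p->4 4-q->4}
[2] R2 @ {0↦1, 1↦4}  ⇒  4 nodes, 2 edges  {1-p->0 1-p->2}
halt: no rule applies after step 2

Answer: 2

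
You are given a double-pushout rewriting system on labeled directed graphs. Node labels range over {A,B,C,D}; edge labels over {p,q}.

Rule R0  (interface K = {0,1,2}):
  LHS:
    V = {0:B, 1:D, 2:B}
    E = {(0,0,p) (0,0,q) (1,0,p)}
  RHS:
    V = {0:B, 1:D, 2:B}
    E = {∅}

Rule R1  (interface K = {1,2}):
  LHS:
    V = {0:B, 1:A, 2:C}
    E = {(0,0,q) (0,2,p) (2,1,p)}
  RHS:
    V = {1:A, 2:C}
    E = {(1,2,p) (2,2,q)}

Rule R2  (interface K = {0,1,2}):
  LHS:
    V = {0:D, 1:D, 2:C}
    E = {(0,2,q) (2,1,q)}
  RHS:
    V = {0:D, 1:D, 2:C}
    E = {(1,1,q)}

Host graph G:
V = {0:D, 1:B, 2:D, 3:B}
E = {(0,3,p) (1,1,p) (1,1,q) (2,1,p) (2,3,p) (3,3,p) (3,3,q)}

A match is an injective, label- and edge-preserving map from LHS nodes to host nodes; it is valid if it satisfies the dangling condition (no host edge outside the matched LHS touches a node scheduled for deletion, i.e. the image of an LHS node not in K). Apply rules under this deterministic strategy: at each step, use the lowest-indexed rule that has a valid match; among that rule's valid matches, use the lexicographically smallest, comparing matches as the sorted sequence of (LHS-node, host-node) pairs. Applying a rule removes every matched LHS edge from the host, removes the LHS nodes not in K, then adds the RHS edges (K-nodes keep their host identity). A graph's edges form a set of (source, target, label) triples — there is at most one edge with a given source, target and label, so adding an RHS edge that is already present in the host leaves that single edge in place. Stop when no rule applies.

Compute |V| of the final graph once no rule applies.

Answer: 4

Rewrite trace:
start.  V:4 E:7  edges: 0-p->3 1-p->1 1-q->1 2-p->1 2-p->3 3-p->3 3-q->3
1. fire R0 via {0↦1, 1↦2, 2↦3}  →  V:4 E:4  edges: 0-p->3 2-p->3 3-p->3 3-q->3
2. fire R0 via {0↦3, 1↦0, 2↦1}  →  V:4 E:1  edges: 2-p->3
final graph: no rule applies after step 2
NF nodes: {0:D, 1:B, 2:D, 3:B}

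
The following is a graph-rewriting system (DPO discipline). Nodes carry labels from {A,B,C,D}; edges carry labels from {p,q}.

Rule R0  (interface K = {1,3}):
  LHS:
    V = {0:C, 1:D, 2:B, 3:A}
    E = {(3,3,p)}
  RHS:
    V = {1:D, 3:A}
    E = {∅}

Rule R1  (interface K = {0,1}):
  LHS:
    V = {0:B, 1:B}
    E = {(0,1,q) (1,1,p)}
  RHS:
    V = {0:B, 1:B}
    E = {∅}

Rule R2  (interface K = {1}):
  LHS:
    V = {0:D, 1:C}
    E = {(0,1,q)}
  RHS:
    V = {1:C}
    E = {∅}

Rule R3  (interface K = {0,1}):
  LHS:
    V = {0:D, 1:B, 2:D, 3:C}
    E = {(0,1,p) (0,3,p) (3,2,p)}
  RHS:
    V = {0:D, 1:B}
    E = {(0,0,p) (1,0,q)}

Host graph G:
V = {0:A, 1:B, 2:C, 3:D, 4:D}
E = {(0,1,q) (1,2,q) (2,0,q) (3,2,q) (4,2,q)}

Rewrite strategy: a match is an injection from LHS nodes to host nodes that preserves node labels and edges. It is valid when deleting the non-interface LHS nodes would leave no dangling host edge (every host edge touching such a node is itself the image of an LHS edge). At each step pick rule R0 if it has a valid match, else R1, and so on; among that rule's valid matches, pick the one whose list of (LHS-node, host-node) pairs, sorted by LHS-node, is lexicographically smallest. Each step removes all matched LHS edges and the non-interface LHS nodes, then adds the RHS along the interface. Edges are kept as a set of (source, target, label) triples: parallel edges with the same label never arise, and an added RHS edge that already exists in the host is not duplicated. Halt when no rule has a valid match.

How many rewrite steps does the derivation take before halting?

Answer: 2

Rewrite trace:
initial: |V|=5 |E|=5  E = 0-q->1 1-q->2 2-q->0 3-q->2 4-q->2
step 1: apply R2 at {0↦3, 1↦2}  → |V|=4 |E|=4  E = 0-q->1 1-q->2 2-q->0 4-q->2
step 2: apply R2 at {0↦4, 1↦2}  → |V|=3 |E|=3  E = 0-q->1 1-q->2 2-q->0
halt: no rule applies after step 2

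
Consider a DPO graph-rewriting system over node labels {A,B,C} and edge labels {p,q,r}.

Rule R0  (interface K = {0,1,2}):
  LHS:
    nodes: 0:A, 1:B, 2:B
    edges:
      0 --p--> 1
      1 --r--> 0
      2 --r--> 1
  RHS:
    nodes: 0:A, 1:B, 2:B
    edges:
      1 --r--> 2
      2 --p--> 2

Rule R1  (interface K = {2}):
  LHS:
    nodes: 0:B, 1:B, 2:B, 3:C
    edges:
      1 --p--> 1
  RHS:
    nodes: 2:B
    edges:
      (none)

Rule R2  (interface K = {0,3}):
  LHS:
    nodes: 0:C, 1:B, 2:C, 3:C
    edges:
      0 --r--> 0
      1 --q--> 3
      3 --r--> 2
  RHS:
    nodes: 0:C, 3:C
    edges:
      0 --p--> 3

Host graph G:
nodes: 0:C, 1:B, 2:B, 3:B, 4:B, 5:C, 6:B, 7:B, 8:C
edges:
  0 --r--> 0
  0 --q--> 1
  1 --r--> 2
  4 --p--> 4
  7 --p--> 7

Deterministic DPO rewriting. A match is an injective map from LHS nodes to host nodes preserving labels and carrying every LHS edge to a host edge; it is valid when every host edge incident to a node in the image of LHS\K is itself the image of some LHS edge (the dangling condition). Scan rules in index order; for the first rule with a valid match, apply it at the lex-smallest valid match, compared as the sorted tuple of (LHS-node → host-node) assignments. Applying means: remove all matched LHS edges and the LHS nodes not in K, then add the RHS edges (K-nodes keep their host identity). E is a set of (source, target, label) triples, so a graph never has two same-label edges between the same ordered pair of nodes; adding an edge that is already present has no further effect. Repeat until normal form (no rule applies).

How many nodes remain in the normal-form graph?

[0] host  ⇒  9 nodes, 5 edges  {0-r->0 0-q->1 1-r->2 4-p->4 7-p->7}
[1] R1 @ {0↦3, 1↦4, 2↦1, 3↦5}  ⇒  6 nodes, 4 edges  {0-r->0 0-q->1 1-r->2 7-p->7}
[2] R1 @ {0↦6, 1↦7, 2↦1, 3↦8}  ⇒  3 nodes, 3 edges  {0-r->0 0-q->1 1-r->2}
halt: no rule applies after step 2
NF nodes: {0:C, 1:B, 2:B}

Answer: 3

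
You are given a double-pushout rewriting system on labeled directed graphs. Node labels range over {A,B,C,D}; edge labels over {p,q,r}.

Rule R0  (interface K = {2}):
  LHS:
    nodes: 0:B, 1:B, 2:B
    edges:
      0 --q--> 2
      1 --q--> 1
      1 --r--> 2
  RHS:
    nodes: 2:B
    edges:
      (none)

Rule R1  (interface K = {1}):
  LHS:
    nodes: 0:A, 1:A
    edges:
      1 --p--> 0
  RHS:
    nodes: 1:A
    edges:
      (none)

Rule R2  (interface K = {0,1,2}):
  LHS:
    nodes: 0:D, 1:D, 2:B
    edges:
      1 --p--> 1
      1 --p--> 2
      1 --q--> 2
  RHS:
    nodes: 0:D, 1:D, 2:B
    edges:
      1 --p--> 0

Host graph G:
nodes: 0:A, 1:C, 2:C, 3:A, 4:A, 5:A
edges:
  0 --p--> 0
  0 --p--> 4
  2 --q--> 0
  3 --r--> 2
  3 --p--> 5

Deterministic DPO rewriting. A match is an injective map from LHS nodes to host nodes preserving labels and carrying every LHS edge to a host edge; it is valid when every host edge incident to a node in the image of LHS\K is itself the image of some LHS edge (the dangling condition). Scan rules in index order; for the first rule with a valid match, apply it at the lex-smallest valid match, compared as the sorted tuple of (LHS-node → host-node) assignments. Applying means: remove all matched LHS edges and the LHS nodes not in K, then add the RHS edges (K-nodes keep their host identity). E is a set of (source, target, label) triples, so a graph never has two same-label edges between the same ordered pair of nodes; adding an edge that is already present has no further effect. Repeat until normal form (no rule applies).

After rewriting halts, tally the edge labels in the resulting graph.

initial: |V|=6 |E|=5  E = 0-p->0 0-p->4 2-q->0 3-r->2 3-p->5
step 1: apply R1 at {0↦4, 1↦0}  → |V|=5 |E|=4  E = 0-p->0 2-q->0 3-r->2 3-p->5
step 2: apply R1 at {0↦5, 1↦3}  → |V|=4 |E|=3  E = 0-p->0 2-q->0 3-r->2
final graph: no rule applies after step 2
NF edges: [(0, 0, 'p'), (2, 0, 'q'), (3, 2, 'r')]

Answer: p:1 q:1 r:1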